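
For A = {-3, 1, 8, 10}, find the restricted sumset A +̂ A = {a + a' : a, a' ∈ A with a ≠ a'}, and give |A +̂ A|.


Restricted sumset: A +̂ A = {a + a' : a ∈ A, a' ∈ A, a ≠ a'}.
Equivalently, take A + A and drop any sum 2a that is achievable ONLY as a + a for a ∈ A (i.e. sums representable only with equal summands).
Enumerate pairs (a, a') with a < a' (symmetric, so each unordered pair gives one sum; this covers all a ≠ a'):
  -3 + 1 = -2
  -3 + 8 = 5
  -3 + 10 = 7
  1 + 8 = 9
  1 + 10 = 11
  8 + 10 = 18
Collected distinct sums: {-2, 5, 7, 9, 11, 18}
|A +̂ A| = 6
(Reference bound: |A +̂ A| ≥ 2|A| - 3 for |A| ≥ 2, with |A| = 4 giving ≥ 5.)

|A +̂ A| = 6


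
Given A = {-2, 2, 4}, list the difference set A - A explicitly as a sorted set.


A - A = {a - a' : a, a' ∈ A}.
Compute a - a' for each ordered pair (a, a'):
a = -2: -2--2=0, -2-2=-4, -2-4=-6
a = 2: 2--2=4, 2-2=0, 2-4=-2
a = 4: 4--2=6, 4-2=2, 4-4=0
Collecting distinct values (and noting 0 appears from a-a):
A - A = {-6, -4, -2, 0, 2, 4, 6}
|A - A| = 7

A - A = {-6, -4, -2, 0, 2, 4, 6}


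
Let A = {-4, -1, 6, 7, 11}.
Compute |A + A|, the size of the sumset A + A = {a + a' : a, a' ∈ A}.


A + A = {a + a' : a, a' ∈ A}; |A| = 5.
General bounds: 2|A| - 1 ≤ |A + A| ≤ |A|(|A|+1)/2, i.e. 9 ≤ |A + A| ≤ 15.
Lower bound 2|A|-1 is attained iff A is an arithmetic progression.
Enumerate sums a + a' for a ≤ a' (symmetric, so this suffices):
a = -4: -4+-4=-8, -4+-1=-5, -4+6=2, -4+7=3, -4+11=7
a = -1: -1+-1=-2, -1+6=5, -1+7=6, -1+11=10
a = 6: 6+6=12, 6+7=13, 6+11=17
a = 7: 7+7=14, 7+11=18
a = 11: 11+11=22
Distinct sums: {-8, -5, -2, 2, 3, 5, 6, 7, 10, 12, 13, 14, 17, 18, 22}
|A + A| = 15

|A + A| = 15


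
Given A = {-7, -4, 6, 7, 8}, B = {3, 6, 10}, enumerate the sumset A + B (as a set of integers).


A + B = {a + b : a ∈ A, b ∈ B}.
Enumerate all |A|·|B| = 5·3 = 15 pairs (a, b) and collect distinct sums.
a = -7: -7+3=-4, -7+6=-1, -7+10=3
a = -4: -4+3=-1, -4+6=2, -4+10=6
a = 6: 6+3=9, 6+6=12, 6+10=16
a = 7: 7+3=10, 7+6=13, 7+10=17
a = 8: 8+3=11, 8+6=14, 8+10=18
Collecting distinct sums: A + B = {-4, -1, 2, 3, 6, 9, 10, 11, 12, 13, 14, 16, 17, 18}
|A + B| = 14

A + B = {-4, -1, 2, 3, 6, 9, 10, 11, 12, 13, 14, 16, 17, 18}


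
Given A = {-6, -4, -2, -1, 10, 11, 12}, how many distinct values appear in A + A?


A + A = {a + a' : a, a' ∈ A}; |A| = 7.
General bounds: 2|A| - 1 ≤ |A + A| ≤ |A|(|A|+1)/2, i.e. 13 ≤ |A + A| ≤ 28.
Lower bound 2|A|-1 is attained iff A is an arithmetic progression.
Enumerate sums a + a' for a ≤ a' (symmetric, so this suffices):
a = -6: -6+-6=-12, -6+-4=-10, -6+-2=-8, -6+-1=-7, -6+10=4, -6+11=5, -6+12=6
a = -4: -4+-4=-8, -4+-2=-6, -4+-1=-5, -4+10=6, -4+11=7, -4+12=8
a = -2: -2+-2=-4, -2+-1=-3, -2+10=8, -2+11=9, -2+12=10
a = -1: -1+-1=-2, -1+10=9, -1+11=10, -1+12=11
a = 10: 10+10=20, 10+11=21, 10+12=22
a = 11: 11+11=22, 11+12=23
a = 12: 12+12=24
Distinct sums: {-12, -10, -8, -7, -6, -5, -4, -3, -2, 4, 5, 6, 7, 8, 9, 10, 11, 20, 21, 22, 23, 24}
|A + A| = 22

|A + A| = 22


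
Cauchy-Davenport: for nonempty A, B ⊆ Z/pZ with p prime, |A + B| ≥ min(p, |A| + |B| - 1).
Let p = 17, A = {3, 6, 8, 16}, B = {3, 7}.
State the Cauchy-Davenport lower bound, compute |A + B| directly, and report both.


Cauchy-Davenport: |A + B| ≥ min(p, |A| + |B| - 1) for A, B nonempty in Z/pZ.
|A| = 4, |B| = 2, p = 17.
CD lower bound = min(17, 4 + 2 - 1) = min(17, 5) = 5.
Compute A + B mod 17 directly:
a = 3: 3+3=6, 3+7=10
a = 6: 6+3=9, 6+7=13
a = 8: 8+3=11, 8+7=15
a = 16: 16+3=2, 16+7=6
A + B = {2, 6, 9, 10, 11, 13, 15}, so |A + B| = 7.
Verify: 7 ≥ 5? Yes ✓.

CD lower bound = 5, actual |A + B| = 7.


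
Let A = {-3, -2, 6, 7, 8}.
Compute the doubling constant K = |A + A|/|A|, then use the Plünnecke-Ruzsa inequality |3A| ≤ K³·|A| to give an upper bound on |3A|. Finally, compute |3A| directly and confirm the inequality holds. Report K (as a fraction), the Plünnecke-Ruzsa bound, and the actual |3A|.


|A| = 5.
Step 1: Compute A + A by enumerating all 25 pairs.
A + A = {-6, -5, -4, 3, 4, 5, 6, 12, 13, 14, 15, 16}, so |A + A| = 12.
Step 2: Doubling constant K = |A + A|/|A| = 12/5 = 12/5 ≈ 2.4000.
Step 3: Plünnecke-Ruzsa gives |3A| ≤ K³·|A| = (2.4000)³ · 5 ≈ 69.1200.
Step 4: Compute 3A = A + A + A directly by enumerating all triples (a,b,c) ∈ A³; |3A| = 22.
Step 5: Check 22 ≤ 69.1200? Yes ✓.

K = 12/5, Plünnecke-Ruzsa bound K³|A| ≈ 69.1200, |3A| = 22, inequality holds.


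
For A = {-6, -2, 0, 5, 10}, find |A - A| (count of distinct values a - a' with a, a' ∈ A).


A - A = {a - a' : a, a' ∈ A}; |A| = 5.
Bounds: 2|A|-1 ≤ |A - A| ≤ |A|² - |A| + 1, i.e. 9 ≤ |A - A| ≤ 21.
Note: 0 ∈ A - A always (from a - a). The set is symmetric: if d ∈ A - A then -d ∈ A - A.
Enumerate nonzero differences d = a - a' with a > a' (then include -d):
Positive differences: {2, 4, 5, 6, 7, 10, 11, 12, 16}
Full difference set: {0} ∪ (positive diffs) ∪ (negative diffs).
|A - A| = 1 + 2·9 = 19 (matches direct enumeration: 19).

|A - A| = 19


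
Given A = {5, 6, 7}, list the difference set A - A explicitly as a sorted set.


A - A = {a - a' : a, a' ∈ A}.
Compute a - a' for each ordered pair (a, a'):
a = 5: 5-5=0, 5-6=-1, 5-7=-2
a = 6: 6-5=1, 6-6=0, 6-7=-1
a = 7: 7-5=2, 7-6=1, 7-7=0
Collecting distinct values (and noting 0 appears from a-a):
A - A = {-2, -1, 0, 1, 2}
|A - A| = 5

A - A = {-2, -1, 0, 1, 2}


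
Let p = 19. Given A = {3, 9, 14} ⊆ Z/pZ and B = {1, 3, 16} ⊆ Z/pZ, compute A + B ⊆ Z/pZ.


Work in Z/19Z: reduce every sum a + b modulo 19.
Enumerate all 9 pairs:
a = 3: 3+1=4, 3+3=6, 3+16=0
a = 9: 9+1=10, 9+3=12, 9+16=6
a = 14: 14+1=15, 14+3=17, 14+16=11
Distinct residues collected: {0, 4, 6, 10, 11, 12, 15, 17}
|A + B| = 8 (out of 19 total residues).

A + B = {0, 4, 6, 10, 11, 12, 15, 17}


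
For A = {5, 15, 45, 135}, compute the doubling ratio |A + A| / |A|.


|A| = 4.
Compute A + A by enumerating all 16 pairs.
A + A = {10, 20, 30, 50, 60, 90, 140, 150, 180, 270}, so |A + A| = 10.
K = |A + A| / |A| = 10/4 = 5/2 ≈ 2.5000.
Reference: AP of size 4 gives K = 7/4 ≈ 1.7500; a fully generic set of size 4 gives K ≈ 2.5000.

|A| = 4, |A + A| = 10, K = 10/4 = 5/2.


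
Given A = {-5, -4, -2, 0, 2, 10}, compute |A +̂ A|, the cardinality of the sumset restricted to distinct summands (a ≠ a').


Restricted sumset: A +̂ A = {a + a' : a ∈ A, a' ∈ A, a ≠ a'}.
Equivalently, take A + A and drop any sum 2a that is achievable ONLY as a + a for a ∈ A (i.e. sums representable only with equal summands).
Enumerate pairs (a, a') with a < a' (symmetric, so each unordered pair gives one sum; this covers all a ≠ a'):
  -5 + -4 = -9
  -5 + -2 = -7
  -5 + 0 = -5
  -5 + 2 = -3
  -5 + 10 = 5
  -4 + -2 = -6
  -4 + 0 = -4
  -4 + 2 = -2
  -4 + 10 = 6
  -2 + 0 = -2
  -2 + 2 = 0
  -2 + 10 = 8
  0 + 2 = 2
  0 + 10 = 10
  2 + 10 = 12
Collected distinct sums: {-9, -7, -6, -5, -4, -3, -2, 0, 2, 5, 6, 8, 10, 12}
|A +̂ A| = 14
(Reference bound: |A +̂ A| ≥ 2|A| - 3 for |A| ≥ 2, with |A| = 6 giving ≥ 9.)

|A +̂ A| = 14


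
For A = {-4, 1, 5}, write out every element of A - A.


A - A = {a - a' : a, a' ∈ A}.
Compute a - a' for each ordered pair (a, a'):
a = -4: -4--4=0, -4-1=-5, -4-5=-9
a = 1: 1--4=5, 1-1=0, 1-5=-4
a = 5: 5--4=9, 5-1=4, 5-5=0
Collecting distinct values (and noting 0 appears from a-a):
A - A = {-9, -5, -4, 0, 4, 5, 9}
|A - A| = 7

A - A = {-9, -5, -4, 0, 4, 5, 9}


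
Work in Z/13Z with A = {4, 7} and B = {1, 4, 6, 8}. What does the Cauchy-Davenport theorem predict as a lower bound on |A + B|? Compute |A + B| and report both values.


Cauchy-Davenport: |A + B| ≥ min(p, |A| + |B| - 1) for A, B nonempty in Z/pZ.
|A| = 2, |B| = 4, p = 13.
CD lower bound = min(13, 2 + 4 - 1) = min(13, 5) = 5.
Compute A + B mod 13 directly:
a = 4: 4+1=5, 4+4=8, 4+6=10, 4+8=12
a = 7: 7+1=8, 7+4=11, 7+6=0, 7+8=2
A + B = {0, 2, 5, 8, 10, 11, 12}, so |A + B| = 7.
Verify: 7 ≥ 5? Yes ✓.

CD lower bound = 5, actual |A + B| = 7.


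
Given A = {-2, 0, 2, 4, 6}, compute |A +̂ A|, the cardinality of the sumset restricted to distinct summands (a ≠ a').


Restricted sumset: A +̂ A = {a + a' : a ∈ A, a' ∈ A, a ≠ a'}.
Equivalently, take A + A and drop any sum 2a that is achievable ONLY as a + a for a ∈ A (i.e. sums representable only with equal summands).
Enumerate pairs (a, a') with a < a' (symmetric, so each unordered pair gives one sum; this covers all a ≠ a'):
  -2 + 0 = -2
  -2 + 2 = 0
  -2 + 4 = 2
  -2 + 6 = 4
  0 + 2 = 2
  0 + 4 = 4
  0 + 6 = 6
  2 + 4 = 6
  2 + 6 = 8
  4 + 6 = 10
Collected distinct sums: {-2, 0, 2, 4, 6, 8, 10}
|A +̂ A| = 7
(Reference bound: |A +̂ A| ≥ 2|A| - 3 for |A| ≥ 2, with |A| = 5 giving ≥ 7.)

|A +̂ A| = 7


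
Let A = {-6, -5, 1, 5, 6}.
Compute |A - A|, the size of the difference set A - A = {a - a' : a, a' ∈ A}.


A - A = {a - a' : a, a' ∈ A}; |A| = 5.
Bounds: 2|A|-1 ≤ |A - A| ≤ |A|² - |A| + 1, i.e. 9 ≤ |A - A| ≤ 21.
Note: 0 ∈ A - A always (from a - a). The set is symmetric: if d ∈ A - A then -d ∈ A - A.
Enumerate nonzero differences d = a - a' with a > a' (then include -d):
Positive differences: {1, 4, 5, 6, 7, 10, 11, 12}
Full difference set: {0} ∪ (positive diffs) ∪ (negative diffs).
|A - A| = 1 + 2·8 = 17 (matches direct enumeration: 17).

|A - A| = 17


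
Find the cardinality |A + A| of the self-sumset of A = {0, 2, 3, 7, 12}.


A + A = {a + a' : a, a' ∈ A}; |A| = 5.
General bounds: 2|A| - 1 ≤ |A + A| ≤ |A|(|A|+1)/2, i.e. 9 ≤ |A + A| ≤ 15.
Lower bound 2|A|-1 is attained iff A is an arithmetic progression.
Enumerate sums a + a' for a ≤ a' (symmetric, so this suffices):
a = 0: 0+0=0, 0+2=2, 0+3=3, 0+7=7, 0+12=12
a = 2: 2+2=4, 2+3=5, 2+7=9, 2+12=14
a = 3: 3+3=6, 3+7=10, 3+12=15
a = 7: 7+7=14, 7+12=19
a = 12: 12+12=24
Distinct sums: {0, 2, 3, 4, 5, 6, 7, 9, 10, 12, 14, 15, 19, 24}
|A + A| = 14

|A + A| = 14


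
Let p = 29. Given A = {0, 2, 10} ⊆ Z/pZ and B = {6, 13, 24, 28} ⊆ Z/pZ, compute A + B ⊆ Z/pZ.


Work in Z/29Z: reduce every sum a + b modulo 29.
Enumerate all 12 pairs:
a = 0: 0+6=6, 0+13=13, 0+24=24, 0+28=28
a = 2: 2+6=8, 2+13=15, 2+24=26, 2+28=1
a = 10: 10+6=16, 10+13=23, 10+24=5, 10+28=9
Distinct residues collected: {1, 5, 6, 8, 9, 13, 15, 16, 23, 24, 26, 28}
|A + B| = 12 (out of 29 total residues).

A + B = {1, 5, 6, 8, 9, 13, 15, 16, 23, 24, 26, 28}


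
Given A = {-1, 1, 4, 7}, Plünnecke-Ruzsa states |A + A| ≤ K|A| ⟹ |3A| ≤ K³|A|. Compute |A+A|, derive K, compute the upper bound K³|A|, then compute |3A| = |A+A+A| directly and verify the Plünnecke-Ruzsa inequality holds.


|A| = 4.
Step 1: Compute A + A by enumerating all 16 pairs.
A + A = {-2, 0, 2, 3, 5, 6, 8, 11, 14}, so |A + A| = 9.
Step 2: Doubling constant K = |A + A|/|A| = 9/4 = 9/4 ≈ 2.2500.
Step 3: Plünnecke-Ruzsa gives |3A| ≤ K³·|A| = (2.2500)³ · 4 ≈ 45.5625.
Step 4: Compute 3A = A + A + A directly by enumerating all triples (a,b,c) ∈ A³; |3A| = 16.
Step 5: Check 16 ≤ 45.5625? Yes ✓.

K = 9/4, Plünnecke-Ruzsa bound K³|A| ≈ 45.5625, |3A| = 16, inequality holds.


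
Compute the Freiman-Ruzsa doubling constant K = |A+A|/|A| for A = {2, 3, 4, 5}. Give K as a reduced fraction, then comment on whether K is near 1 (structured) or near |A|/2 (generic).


|A| = 4.
Compute A + A by enumerating all 16 pairs.
A + A = {4, 5, 6, 7, 8, 9, 10}, so |A + A| = 7.
K = |A + A| / |A| = 7/4 (already in lowest terms) ≈ 1.7500.
Reference: AP of size 4 gives K = 7/4 ≈ 1.7500; a fully generic set of size 4 gives K ≈ 2.5000.

|A| = 4, |A + A| = 7, K = 7/4.


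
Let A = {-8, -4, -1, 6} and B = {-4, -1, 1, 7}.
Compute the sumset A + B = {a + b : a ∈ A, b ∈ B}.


A + B = {a + b : a ∈ A, b ∈ B}.
Enumerate all |A|·|B| = 4·4 = 16 pairs (a, b) and collect distinct sums.
a = -8: -8+-4=-12, -8+-1=-9, -8+1=-7, -8+7=-1
a = -4: -4+-4=-8, -4+-1=-5, -4+1=-3, -4+7=3
a = -1: -1+-4=-5, -1+-1=-2, -1+1=0, -1+7=6
a = 6: 6+-4=2, 6+-1=5, 6+1=7, 6+7=13
Collecting distinct sums: A + B = {-12, -9, -8, -7, -5, -3, -2, -1, 0, 2, 3, 5, 6, 7, 13}
|A + B| = 15

A + B = {-12, -9, -8, -7, -5, -3, -2, -1, 0, 2, 3, 5, 6, 7, 13}


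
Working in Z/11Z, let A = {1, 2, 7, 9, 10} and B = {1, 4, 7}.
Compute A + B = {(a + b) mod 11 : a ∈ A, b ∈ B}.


Work in Z/11Z: reduce every sum a + b modulo 11.
Enumerate all 15 pairs:
a = 1: 1+1=2, 1+4=5, 1+7=8
a = 2: 2+1=3, 2+4=6, 2+7=9
a = 7: 7+1=8, 7+4=0, 7+7=3
a = 9: 9+1=10, 9+4=2, 9+7=5
a = 10: 10+1=0, 10+4=3, 10+7=6
Distinct residues collected: {0, 2, 3, 5, 6, 8, 9, 10}
|A + B| = 8 (out of 11 total residues).

A + B = {0, 2, 3, 5, 6, 8, 9, 10}


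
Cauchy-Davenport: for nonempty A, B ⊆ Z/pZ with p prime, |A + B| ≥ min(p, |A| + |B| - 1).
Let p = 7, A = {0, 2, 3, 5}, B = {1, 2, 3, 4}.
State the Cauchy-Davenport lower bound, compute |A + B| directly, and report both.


Cauchy-Davenport: |A + B| ≥ min(p, |A| + |B| - 1) for A, B nonempty in Z/pZ.
|A| = 4, |B| = 4, p = 7.
CD lower bound = min(7, 4 + 4 - 1) = min(7, 7) = 7.
Compute A + B mod 7 directly:
a = 0: 0+1=1, 0+2=2, 0+3=3, 0+4=4
a = 2: 2+1=3, 2+2=4, 2+3=5, 2+4=6
a = 3: 3+1=4, 3+2=5, 3+3=6, 3+4=0
a = 5: 5+1=6, 5+2=0, 5+3=1, 5+4=2
A + B = {0, 1, 2, 3, 4, 5, 6}, so |A + B| = 7.
Verify: 7 ≥ 7? Yes ✓.

CD lower bound = 7, actual |A + B| = 7.


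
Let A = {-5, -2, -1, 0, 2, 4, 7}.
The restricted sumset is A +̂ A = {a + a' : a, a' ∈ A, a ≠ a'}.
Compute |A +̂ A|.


Restricted sumset: A +̂ A = {a + a' : a ∈ A, a' ∈ A, a ≠ a'}.
Equivalently, take A + A and drop any sum 2a that is achievable ONLY as a + a for a ∈ A (i.e. sums representable only with equal summands).
Enumerate pairs (a, a') with a < a' (symmetric, so each unordered pair gives one sum; this covers all a ≠ a'):
  -5 + -2 = -7
  -5 + -1 = -6
  -5 + 0 = -5
  -5 + 2 = -3
  -5 + 4 = -1
  -5 + 7 = 2
  -2 + -1 = -3
  -2 + 0 = -2
  -2 + 2 = 0
  -2 + 4 = 2
  -2 + 7 = 5
  -1 + 0 = -1
  -1 + 2 = 1
  -1 + 4 = 3
  -1 + 7 = 6
  0 + 2 = 2
  0 + 4 = 4
  0 + 7 = 7
  2 + 4 = 6
  2 + 7 = 9
  4 + 7 = 11
Collected distinct sums: {-7, -6, -5, -3, -2, -1, 0, 1, 2, 3, 4, 5, 6, 7, 9, 11}
|A +̂ A| = 16
(Reference bound: |A +̂ A| ≥ 2|A| - 3 for |A| ≥ 2, with |A| = 7 giving ≥ 11.)

|A +̂ A| = 16


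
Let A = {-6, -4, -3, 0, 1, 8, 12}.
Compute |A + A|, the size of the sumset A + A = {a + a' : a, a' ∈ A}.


A + A = {a + a' : a, a' ∈ A}; |A| = 7.
General bounds: 2|A| - 1 ≤ |A + A| ≤ |A|(|A|+1)/2, i.e. 13 ≤ |A + A| ≤ 28.
Lower bound 2|A|-1 is attained iff A is an arithmetic progression.
Enumerate sums a + a' for a ≤ a' (symmetric, so this suffices):
a = -6: -6+-6=-12, -6+-4=-10, -6+-3=-9, -6+0=-6, -6+1=-5, -6+8=2, -6+12=6
a = -4: -4+-4=-8, -4+-3=-7, -4+0=-4, -4+1=-3, -4+8=4, -4+12=8
a = -3: -3+-3=-6, -3+0=-3, -3+1=-2, -3+8=5, -3+12=9
a = 0: 0+0=0, 0+1=1, 0+8=8, 0+12=12
a = 1: 1+1=2, 1+8=9, 1+12=13
a = 8: 8+8=16, 8+12=20
a = 12: 12+12=24
Distinct sums: {-12, -10, -9, -8, -7, -6, -5, -4, -3, -2, 0, 1, 2, 4, 5, 6, 8, 9, 12, 13, 16, 20, 24}
|A + A| = 23

|A + A| = 23


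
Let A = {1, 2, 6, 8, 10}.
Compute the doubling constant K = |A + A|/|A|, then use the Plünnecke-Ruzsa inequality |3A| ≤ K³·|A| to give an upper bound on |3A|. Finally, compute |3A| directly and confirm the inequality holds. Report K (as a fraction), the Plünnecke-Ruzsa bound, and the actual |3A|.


|A| = 5.
Step 1: Compute A + A by enumerating all 25 pairs.
A + A = {2, 3, 4, 7, 8, 9, 10, 11, 12, 14, 16, 18, 20}, so |A + A| = 13.
Step 2: Doubling constant K = |A + A|/|A| = 13/5 = 13/5 ≈ 2.6000.
Step 3: Plünnecke-Ruzsa gives |3A| ≤ K³·|A| = (2.6000)³ · 5 ≈ 87.8800.
Step 4: Compute 3A = A + A + A directly by enumerating all triples (a,b,c) ∈ A³; |3A| = 23.
Step 5: Check 23 ≤ 87.8800? Yes ✓.

K = 13/5, Plünnecke-Ruzsa bound K³|A| ≈ 87.8800, |3A| = 23, inequality holds.


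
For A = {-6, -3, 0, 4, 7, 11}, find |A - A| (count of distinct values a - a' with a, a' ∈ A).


A - A = {a - a' : a, a' ∈ A}; |A| = 6.
Bounds: 2|A|-1 ≤ |A - A| ≤ |A|² - |A| + 1, i.e. 11 ≤ |A - A| ≤ 31.
Note: 0 ∈ A - A always (from a - a). The set is symmetric: if d ∈ A - A then -d ∈ A - A.
Enumerate nonzero differences d = a - a' with a > a' (then include -d):
Positive differences: {3, 4, 6, 7, 10, 11, 13, 14, 17}
Full difference set: {0} ∪ (positive diffs) ∪ (negative diffs).
|A - A| = 1 + 2·9 = 19 (matches direct enumeration: 19).

|A - A| = 19


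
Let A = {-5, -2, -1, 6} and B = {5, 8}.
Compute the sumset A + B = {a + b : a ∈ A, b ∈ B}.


A + B = {a + b : a ∈ A, b ∈ B}.
Enumerate all |A|·|B| = 4·2 = 8 pairs (a, b) and collect distinct sums.
a = -5: -5+5=0, -5+8=3
a = -2: -2+5=3, -2+8=6
a = -1: -1+5=4, -1+8=7
a = 6: 6+5=11, 6+8=14
Collecting distinct sums: A + B = {0, 3, 4, 6, 7, 11, 14}
|A + B| = 7

A + B = {0, 3, 4, 6, 7, 11, 14}


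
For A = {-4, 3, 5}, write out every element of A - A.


A - A = {a - a' : a, a' ∈ A}.
Compute a - a' for each ordered pair (a, a'):
a = -4: -4--4=0, -4-3=-7, -4-5=-9
a = 3: 3--4=7, 3-3=0, 3-5=-2
a = 5: 5--4=9, 5-3=2, 5-5=0
Collecting distinct values (and noting 0 appears from a-a):
A - A = {-9, -7, -2, 0, 2, 7, 9}
|A - A| = 7

A - A = {-9, -7, -2, 0, 2, 7, 9}


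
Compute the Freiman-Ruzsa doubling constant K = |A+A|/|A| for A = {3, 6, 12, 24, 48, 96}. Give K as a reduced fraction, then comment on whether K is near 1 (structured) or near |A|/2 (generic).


|A| = 6.
Compute A + A by enumerating all 36 pairs.
A + A = {6, 9, 12, 15, 18, 24, 27, 30, 36, 48, 51, 54, 60, 72, 96, 99, 102, 108, 120, 144, 192}, so |A + A| = 21.
K = |A + A| / |A| = 21/6 = 7/2 ≈ 3.5000.
Reference: AP of size 6 gives K = 11/6 ≈ 1.8333; a fully generic set of size 6 gives K ≈ 3.5000.

|A| = 6, |A + A| = 21, K = 21/6 = 7/2.


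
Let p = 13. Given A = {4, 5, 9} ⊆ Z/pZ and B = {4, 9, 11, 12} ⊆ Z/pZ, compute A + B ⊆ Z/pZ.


Work in Z/13Z: reduce every sum a + b modulo 13.
Enumerate all 12 pairs:
a = 4: 4+4=8, 4+9=0, 4+11=2, 4+12=3
a = 5: 5+4=9, 5+9=1, 5+11=3, 5+12=4
a = 9: 9+4=0, 9+9=5, 9+11=7, 9+12=8
Distinct residues collected: {0, 1, 2, 3, 4, 5, 7, 8, 9}
|A + B| = 9 (out of 13 total residues).

A + B = {0, 1, 2, 3, 4, 5, 7, 8, 9}


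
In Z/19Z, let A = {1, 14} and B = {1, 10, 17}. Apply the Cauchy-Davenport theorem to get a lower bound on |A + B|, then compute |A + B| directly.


Cauchy-Davenport: |A + B| ≥ min(p, |A| + |B| - 1) for A, B nonempty in Z/pZ.
|A| = 2, |B| = 3, p = 19.
CD lower bound = min(19, 2 + 3 - 1) = min(19, 4) = 4.
Compute A + B mod 19 directly:
a = 1: 1+1=2, 1+10=11, 1+17=18
a = 14: 14+1=15, 14+10=5, 14+17=12
A + B = {2, 5, 11, 12, 15, 18}, so |A + B| = 6.
Verify: 6 ≥ 4? Yes ✓.

CD lower bound = 4, actual |A + B| = 6.


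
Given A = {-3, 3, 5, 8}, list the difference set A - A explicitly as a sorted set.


A - A = {a - a' : a, a' ∈ A}.
Compute a - a' for each ordered pair (a, a'):
a = -3: -3--3=0, -3-3=-6, -3-5=-8, -3-8=-11
a = 3: 3--3=6, 3-3=0, 3-5=-2, 3-8=-5
a = 5: 5--3=8, 5-3=2, 5-5=0, 5-8=-3
a = 8: 8--3=11, 8-3=5, 8-5=3, 8-8=0
Collecting distinct values (and noting 0 appears from a-a):
A - A = {-11, -8, -6, -5, -3, -2, 0, 2, 3, 5, 6, 8, 11}
|A - A| = 13

A - A = {-11, -8, -6, -5, -3, -2, 0, 2, 3, 5, 6, 8, 11}


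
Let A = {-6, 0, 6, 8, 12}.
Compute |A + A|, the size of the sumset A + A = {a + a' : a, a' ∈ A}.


A + A = {a + a' : a, a' ∈ A}; |A| = 5.
General bounds: 2|A| - 1 ≤ |A + A| ≤ |A|(|A|+1)/2, i.e. 9 ≤ |A + A| ≤ 15.
Lower bound 2|A|-1 is attained iff A is an arithmetic progression.
Enumerate sums a + a' for a ≤ a' (symmetric, so this suffices):
a = -6: -6+-6=-12, -6+0=-6, -6+6=0, -6+8=2, -6+12=6
a = 0: 0+0=0, 0+6=6, 0+8=8, 0+12=12
a = 6: 6+6=12, 6+8=14, 6+12=18
a = 8: 8+8=16, 8+12=20
a = 12: 12+12=24
Distinct sums: {-12, -6, 0, 2, 6, 8, 12, 14, 16, 18, 20, 24}
|A + A| = 12

|A + A| = 12


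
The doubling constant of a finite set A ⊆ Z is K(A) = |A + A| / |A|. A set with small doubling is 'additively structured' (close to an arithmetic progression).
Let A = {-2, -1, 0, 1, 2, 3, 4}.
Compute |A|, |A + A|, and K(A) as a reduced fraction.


|A| = 7.
Compute A + A by enumerating all 49 pairs.
A + A = {-4, -3, -2, -1, 0, 1, 2, 3, 4, 5, 6, 7, 8}, so |A + A| = 13.
K = |A + A| / |A| = 13/7 (already in lowest terms) ≈ 1.8571.
Reference: AP of size 7 gives K = 13/7 ≈ 1.8571; a fully generic set of size 7 gives K ≈ 4.0000.

|A| = 7, |A + A| = 13, K = 13/7.


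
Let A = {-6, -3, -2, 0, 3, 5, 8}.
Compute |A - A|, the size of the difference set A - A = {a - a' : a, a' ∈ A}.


A - A = {a - a' : a, a' ∈ A}; |A| = 7.
Bounds: 2|A|-1 ≤ |A - A| ≤ |A|² - |A| + 1, i.e. 13 ≤ |A - A| ≤ 43.
Note: 0 ∈ A - A always (from a - a). The set is symmetric: if d ∈ A - A then -d ∈ A - A.
Enumerate nonzero differences d = a - a' with a > a' (then include -d):
Positive differences: {1, 2, 3, 4, 5, 6, 7, 8, 9, 10, 11, 14}
Full difference set: {0} ∪ (positive diffs) ∪ (negative diffs).
|A - A| = 1 + 2·12 = 25 (matches direct enumeration: 25).

|A - A| = 25


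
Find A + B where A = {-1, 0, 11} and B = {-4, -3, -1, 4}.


A + B = {a + b : a ∈ A, b ∈ B}.
Enumerate all |A|·|B| = 3·4 = 12 pairs (a, b) and collect distinct sums.
a = -1: -1+-4=-5, -1+-3=-4, -1+-1=-2, -1+4=3
a = 0: 0+-4=-4, 0+-3=-3, 0+-1=-1, 0+4=4
a = 11: 11+-4=7, 11+-3=8, 11+-1=10, 11+4=15
Collecting distinct sums: A + B = {-5, -4, -3, -2, -1, 3, 4, 7, 8, 10, 15}
|A + B| = 11

A + B = {-5, -4, -3, -2, -1, 3, 4, 7, 8, 10, 15}


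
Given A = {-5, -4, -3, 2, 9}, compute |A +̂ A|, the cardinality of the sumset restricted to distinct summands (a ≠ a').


Restricted sumset: A +̂ A = {a + a' : a ∈ A, a' ∈ A, a ≠ a'}.
Equivalently, take A + A and drop any sum 2a that is achievable ONLY as a + a for a ∈ A (i.e. sums representable only with equal summands).
Enumerate pairs (a, a') with a < a' (symmetric, so each unordered pair gives one sum; this covers all a ≠ a'):
  -5 + -4 = -9
  -5 + -3 = -8
  -5 + 2 = -3
  -5 + 9 = 4
  -4 + -3 = -7
  -4 + 2 = -2
  -4 + 9 = 5
  -3 + 2 = -1
  -3 + 9 = 6
  2 + 9 = 11
Collected distinct sums: {-9, -8, -7, -3, -2, -1, 4, 5, 6, 11}
|A +̂ A| = 10
(Reference bound: |A +̂ A| ≥ 2|A| - 3 for |A| ≥ 2, with |A| = 5 giving ≥ 7.)

|A +̂ A| = 10


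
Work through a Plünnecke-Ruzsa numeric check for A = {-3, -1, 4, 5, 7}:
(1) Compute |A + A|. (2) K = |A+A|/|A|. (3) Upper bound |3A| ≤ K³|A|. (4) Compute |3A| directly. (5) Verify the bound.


|A| = 5.
Step 1: Compute A + A by enumerating all 25 pairs.
A + A = {-6, -4, -2, 1, 2, 3, 4, 6, 8, 9, 10, 11, 12, 14}, so |A + A| = 14.
Step 2: Doubling constant K = |A + A|/|A| = 14/5 = 14/5 ≈ 2.8000.
Step 3: Plünnecke-Ruzsa gives |3A| ≤ K³·|A| = (2.8000)³ · 5 ≈ 109.7600.
Step 4: Compute 3A = A + A + A directly by enumerating all triples (a,b,c) ∈ A³; |3A| = 26.
Step 5: Check 26 ≤ 109.7600? Yes ✓.

K = 14/5, Plünnecke-Ruzsa bound K³|A| ≈ 109.7600, |3A| = 26, inequality holds.


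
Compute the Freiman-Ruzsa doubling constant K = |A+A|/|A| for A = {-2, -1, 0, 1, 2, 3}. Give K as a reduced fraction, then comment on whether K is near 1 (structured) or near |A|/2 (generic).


|A| = 6.
Compute A + A by enumerating all 36 pairs.
A + A = {-4, -3, -2, -1, 0, 1, 2, 3, 4, 5, 6}, so |A + A| = 11.
K = |A + A| / |A| = 11/6 (already in lowest terms) ≈ 1.8333.
Reference: AP of size 6 gives K = 11/6 ≈ 1.8333; a fully generic set of size 6 gives K ≈ 3.5000.

|A| = 6, |A + A| = 11, K = 11/6.


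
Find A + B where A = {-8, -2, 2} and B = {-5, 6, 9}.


A + B = {a + b : a ∈ A, b ∈ B}.
Enumerate all |A|·|B| = 3·3 = 9 pairs (a, b) and collect distinct sums.
a = -8: -8+-5=-13, -8+6=-2, -8+9=1
a = -2: -2+-5=-7, -2+6=4, -2+9=7
a = 2: 2+-5=-3, 2+6=8, 2+9=11
Collecting distinct sums: A + B = {-13, -7, -3, -2, 1, 4, 7, 8, 11}
|A + B| = 9

A + B = {-13, -7, -3, -2, 1, 4, 7, 8, 11}


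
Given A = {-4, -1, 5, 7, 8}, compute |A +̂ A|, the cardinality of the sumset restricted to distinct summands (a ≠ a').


Restricted sumset: A +̂ A = {a + a' : a ∈ A, a' ∈ A, a ≠ a'}.
Equivalently, take A + A and drop any sum 2a that is achievable ONLY as a + a for a ∈ A (i.e. sums representable only with equal summands).
Enumerate pairs (a, a') with a < a' (symmetric, so each unordered pair gives one sum; this covers all a ≠ a'):
  -4 + -1 = -5
  -4 + 5 = 1
  -4 + 7 = 3
  -4 + 8 = 4
  -1 + 5 = 4
  -1 + 7 = 6
  -1 + 8 = 7
  5 + 7 = 12
  5 + 8 = 13
  7 + 8 = 15
Collected distinct sums: {-5, 1, 3, 4, 6, 7, 12, 13, 15}
|A +̂ A| = 9
(Reference bound: |A +̂ A| ≥ 2|A| - 3 for |A| ≥ 2, with |A| = 5 giving ≥ 7.)

|A +̂ A| = 9


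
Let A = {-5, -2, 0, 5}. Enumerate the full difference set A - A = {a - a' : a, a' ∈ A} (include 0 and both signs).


A - A = {a - a' : a, a' ∈ A}.
Compute a - a' for each ordered pair (a, a'):
a = -5: -5--5=0, -5--2=-3, -5-0=-5, -5-5=-10
a = -2: -2--5=3, -2--2=0, -2-0=-2, -2-5=-7
a = 0: 0--5=5, 0--2=2, 0-0=0, 0-5=-5
a = 5: 5--5=10, 5--2=7, 5-0=5, 5-5=0
Collecting distinct values (and noting 0 appears from a-a):
A - A = {-10, -7, -5, -3, -2, 0, 2, 3, 5, 7, 10}
|A - A| = 11

A - A = {-10, -7, -5, -3, -2, 0, 2, 3, 5, 7, 10}


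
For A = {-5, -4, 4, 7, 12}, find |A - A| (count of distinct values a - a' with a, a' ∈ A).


A - A = {a - a' : a, a' ∈ A}; |A| = 5.
Bounds: 2|A|-1 ≤ |A - A| ≤ |A|² - |A| + 1, i.e. 9 ≤ |A - A| ≤ 21.
Note: 0 ∈ A - A always (from a - a). The set is symmetric: if d ∈ A - A then -d ∈ A - A.
Enumerate nonzero differences d = a - a' with a > a' (then include -d):
Positive differences: {1, 3, 5, 8, 9, 11, 12, 16, 17}
Full difference set: {0} ∪ (positive diffs) ∪ (negative diffs).
|A - A| = 1 + 2·9 = 19 (matches direct enumeration: 19).

|A - A| = 19


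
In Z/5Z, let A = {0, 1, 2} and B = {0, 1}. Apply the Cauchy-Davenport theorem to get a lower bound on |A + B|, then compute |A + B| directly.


Cauchy-Davenport: |A + B| ≥ min(p, |A| + |B| - 1) for A, B nonempty in Z/pZ.
|A| = 3, |B| = 2, p = 5.
CD lower bound = min(5, 3 + 2 - 1) = min(5, 4) = 4.
Compute A + B mod 5 directly:
a = 0: 0+0=0, 0+1=1
a = 1: 1+0=1, 1+1=2
a = 2: 2+0=2, 2+1=3
A + B = {0, 1, 2, 3}, so |A + B| = 4.
Verify: 4 ≥ 4? Yes ✓.

CD lower bound = 4, actual |A + B| = 4.


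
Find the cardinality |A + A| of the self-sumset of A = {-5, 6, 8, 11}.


A + A = {a + a' : a, a' ∈ A}; |A| = 4.
General bounds: 2|A| - 1 ≤ |A + A| ≤ |A|(|A|+1)/2, i.e. 7 ≤ |A + A| ≤ 10.
Lower bound 2|A|-1 is attained iff A is an arithmetic progression.
Enumerate sums a + a' for a ≤ a' (symmetric, so this suffices):
a = -5: -5+-5=-10, -5+6=1, -5+8=3, -5+11=6
a = 6: 6+6=12, 6+8=14, 6+11=17
a = 8: 8+8=16, 8+11=19
a = 11: 11+11=22
Distinct sums: {-10, 1, 3, 6, 12, 14, 16, 17, 19, 22}
|A + A| = 10

|A + A| = 10


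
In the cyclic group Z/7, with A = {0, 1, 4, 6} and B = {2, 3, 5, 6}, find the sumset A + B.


Work in Z/7Z: reduce every sum a + b modulo 7.
Enumerate all 16 pairs:
a = 0: 0+2=2, 0+3=3, 0+5=5, 0+6=6
a = 1: 1+2=3, 1+3=4, 1+5=6, 1+6=0
a = 4: 4+2=6, 4+3=0, 4+5=2, 4+6=3
a = 6: 6+2=1, 6+3=2, 6+5=4, 6+6=5
Distinct residues collected: {0, 1, 2, 3, 4, 5, 6}
|A + B| = 7 (out of 7 total residues).

A + B = {0, 1, 2, 3, 4, 5, 6}


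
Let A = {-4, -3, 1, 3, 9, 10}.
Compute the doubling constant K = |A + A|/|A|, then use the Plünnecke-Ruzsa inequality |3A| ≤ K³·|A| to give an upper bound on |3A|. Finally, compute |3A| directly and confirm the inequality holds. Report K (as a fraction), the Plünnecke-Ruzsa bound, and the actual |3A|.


|A| = 6.
Step 1: Compute A + A by enumerating all 36 pairs.
A + A = {-8, -7, -6, -3, -2, -1, 0, 2, 4, 5, 6, 7, 10, 11, 12, 13, 18, 19, 20}, so |A + A| = 19.
Step 2: Doubling constant K = |A + A|/|A| = 19/6 = 19/6 ≈ 3.1667.
Step 3: Plünnecke-Ruzsa gives |3A| ≤ K³·|A| = (3.1667)³ · 6 ≈ 190.5278.
Step 4: Compute 3A = A + A + A directly by enumerating all triples (a,b,c) ∈ A³; |3A| = 38.
Step 5: Check 38 ≤ 190.5278? Yes ✓.

K = 19/6, Plünnecke-Ruzsa bound K³|A| ≈ 190.5278, |3A| = 38, inequality holds.


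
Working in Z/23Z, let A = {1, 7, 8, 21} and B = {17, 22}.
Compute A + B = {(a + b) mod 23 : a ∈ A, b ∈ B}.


Work in Z/23Z: reduce every sum a + b modulo 23.
Enumerate all 8 pairs:
a = 1: 1+17=18, 1+22=0
a = 7: 7+17=1, 7+22=6
a = 8: 8+17=2, 8+22=7
a = 21: 21+17=15, 21+22=20
Distinct residues collected: {0, 1, 2, 6, 7, 15, 18, 20}
|A + B| = 8 (out of 23 total residues).

A + B = {0, 1, 2, 6, 7, 15, 18, 20}


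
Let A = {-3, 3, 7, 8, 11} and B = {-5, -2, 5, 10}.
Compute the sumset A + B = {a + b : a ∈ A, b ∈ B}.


A + B = {a + b : a ∈ A, b ∈ B}.
Enumerate all |A|·|B| = 5·4 = 20 pairs (a, b) and collect distinct sums.
a = -3: -3+-5=-8, -3+-2=-5, -3+5=2, -3+10=7
a = 3: 3+-5=-2, 3+-2=1, 3+5=8, 3+10=13
a = 7: 7+-5=2, 7+-2=5, 7+5=12, 7+10=17
a = 8: 8+-5=3, 8+-2=6, 8+5=13, 8+10=18
a = 11: 11+-5=6, 11+-2=9, 11+5=16, 11+10=21
Collecting distinct sums: A + B = {-8, -5, -2, 1, 2, 3, 5, 6, 7, 8, 9, 12, 13, 16, 17, 18, 21}
|A + B| = 17

A + B = {-8, -5, -2, 1, 2, 3, 5, 6, 7, 8, 9, 12, 13, 16, 17, 18, 21}


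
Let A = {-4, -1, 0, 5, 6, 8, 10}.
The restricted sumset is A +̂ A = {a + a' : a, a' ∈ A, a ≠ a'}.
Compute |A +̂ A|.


Restricted sumset: A +̂ A = {a + a' : a ∈ A, a' ∈ A, a ≠ a'}.
Equivalently, take A + A and drop any sum 2a that is achievable ONLY as a + a for a ∈ A (i.e. sums representable only with equal summands).
Enumerate pairs (a, a') with a < a' (symmetric, so each unordered pair gives one sum; this covers all a ≠ a'):
  -4 + -1 = -5
  -4 + 0 = -4
  -4 + 5 = 1
  -4 + 6 = 2
  -4 + 8 = 4
  -4 + 10 = 6
  -1 + 0 = -1
  -1 + 5 = 4
  -1 + 6 = 5
  -1 + 8 = 7
  -1 + 10 = 9
  0 + 5 = 5
  0 + 6 = 6
  0 + 8 = 8
  0 + 10 = 10
  5 + 6 = 11
  5 + 8 = 13
  5 + 10 = 15
  6 + 8 = 14
  6 + 10 = 16
  8 + 10 = 18
Collected distinct sums: {-5, -4, -1, 1, 2, 4, 5, 6, 7, 8, 9, 10, 11, 13, 14, 15, 16, 18}
|A +̂ A| = 18
(Reference bound: |A +̂ A| ≥ 2|A| - 3 for |A| ≥ 2, with |A| = 7 giving ≥ 11.)

|A +̂ A| = 18


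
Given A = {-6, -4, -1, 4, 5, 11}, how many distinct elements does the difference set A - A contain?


A - A = {a - a' : a, a' ∈ A}; |A| = 6.
Bounds: 2|A|-1 ≤ |A - A| ≤ |A|² - |A| + 1, i.e. 11 ≤ |A - A| ≤ 31.
Note: 0 ∈ A - A always (from a - a). The set is symmetric: if d ∈ A - A then -d ∈ A - A.
Enumerate nonzero differences d = a - a' with a > a' (then include -d):
Positive differences: {1, 2, 3, 5, 6, 7, 8, 9, 10, 11, 12, 15, 17}
Full difference set: {0} ∪ (positive diffs) ∪ (negative diffs).
|A - A| = 1 + 2·13 = 27 (matches direct enumeration: 27).

|A - A| = 27


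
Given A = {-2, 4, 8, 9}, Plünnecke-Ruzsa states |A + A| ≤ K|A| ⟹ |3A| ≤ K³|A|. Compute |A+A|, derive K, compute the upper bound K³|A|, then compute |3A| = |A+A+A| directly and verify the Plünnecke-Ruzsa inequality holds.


|A| = 4.
Step 1: Compute A + A by enumerating all 16 pairs.
A + A = {-4, 2, 6, 7, 8, 12, 13, 16, 17, 18}, so |A + A| = 10.
Step 2: Doubling constant K = |A + A|/|A| = 10/4 = 10/4 ≈ 2.5000.
Step 3: Plünnecke-Ruzsa gives |3A| ≤ K³·|A| = (2.5000)³ · 4 ≈ 62.5000.
Step 4: Compute 3A = A + A + A directly by enumerating all triples (a,b,c) ∈ A³; |3A| = 19.
Step 5: Check 19 ≤ 62.5000? Yes ✓.

K = 10/4, Plünnecke-Ruzsa bound K³|A| ≈ 62.5000, |3A| = 19, inequality holds.


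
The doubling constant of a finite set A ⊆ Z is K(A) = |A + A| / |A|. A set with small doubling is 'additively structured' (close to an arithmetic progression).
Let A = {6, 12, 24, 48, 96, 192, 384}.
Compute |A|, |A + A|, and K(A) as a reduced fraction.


|A| = 7.
Compute A + A by enumerating all 49 pairs.
A + A = {12, 18, 24, 30, 36, 48, 54, 60, 72, 96, 102, 108, 120, 144, 192, 198, 204, 216, 240, 288, 384, 390, 396, 408, 432, 480, 576, 768}, so |A + A| = 28.
K = |A + A| / |A| = 28/7 = 4/1 ≈ 4.0000.
Reference: AP of size 7 gives K = 13/7 ≈ 1.8571; a fully generic set of size 7 gives K ≈ 4.0000.

|A| = 7, |A + A| = 28, K = 28/7 = 4/1.


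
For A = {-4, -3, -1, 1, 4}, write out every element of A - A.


A - A = {a - a' : a, a' ∈ A}.
Compute a - a' for each ordered pair (a, a'):
a = -4: -4--4=0, -4--3=-1, -4--1=-3, -4-1=-5, -4-4=-8
a = -3: -3--4=1, -3--3=0, -3--1=-2, -3-1=-4, -3-4=-7
a = -1: -1--4=3, -1--3=2, -1--1=0, -1-1=-2, -1-4=-5
a = 1: 1--4=5, 1--3=4, 1--1=2, 1-1=0, 1-4=-3
a = 4: 4--4=8, 4--3=7, 4--1=5, 4-1=3, 4-4=0
Collecting distinct values (and noting 0 appears from a-a):
A - A = {-8, -7, -5, -4, -3, -2, -1, 0, 1, 2, 3, 4, 5, 7, 8}
|A - A| = 15

A - A = {-8, -7, -5, -4, -3, -2, -1, 0, 1, 2, 3, 4, 5, 7, 8}


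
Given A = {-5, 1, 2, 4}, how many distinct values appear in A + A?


A + A = {a + a' : a, a' ∈ A}; |A| = 4.
General bounds: 2|A| - 1 ≤ |A + A| ≤ |A|(|A|+1)/2, i.e. 7 ≤ |A + A| ≤ 10.
Lower bound 2|A|-1 is attained iff A is an arithmetic progression.
Enumerate sums a + a' for a ≤ a' (symmetric, so this suffices):
a = -5: -5+-5=-10, -5+1=-4, -5+2=-3, -5+4=-1
a = 1: 1+1=2, 1+2=3, 1+4=5
a = 2: 2+2=4, 2+4=6
a = 4: 4+4=8
Distinct sums: {-10, -4, -3, -1, 2, 3, 4, 5, 6, 8}
|A + A| = 10

|A + A| = 10


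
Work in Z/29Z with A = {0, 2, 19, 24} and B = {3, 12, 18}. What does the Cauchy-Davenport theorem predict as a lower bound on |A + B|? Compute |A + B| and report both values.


Cauchy-Davenport: |A + B| ≥ min(p, |A| + |B| - 1) for A, B nonempty in Z/pZ.
|A| = 4, |B| = 3, p = 29.
CD lower bound = min(29, 4 + 3 - 1) = min(29, 6) = 6.
Compute A + B mod 29 directly:
a = 0: 0+3=3, 0+12=12, 0+18=18
a = 2: 2+3=5, 2+12=14, 2+18=20
a = 19: 19+3=22, 19+12=2, 19+18=8
a = 24: 24+3=27, 24+12=7, 24+18=13
A + B = {2, 3, 5, 7, 8, 12, 13, 14, 18, 20, 22, 27}, so |A + B| = 12.
Verify: 12 ≥ 6? Yes ✓.

CD lower bound = 6, actual |A + B| = 12.


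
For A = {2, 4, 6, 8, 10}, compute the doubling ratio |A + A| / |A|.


|A| = 5.
Compute A + A by enumerating all 25 pairs.
A + A = {4, 6, 8, 10, 12, 14, 16, 18, 20}, so |A + A| = 9.
K = |A + A| / |A| = 9/5 (already in lowest terms) ≈ 1.8000.
Reference: AP of size 5 gives K = 9/5 ≈ 1.8000; a fully generic set of size 5 gives K ≈ 3.0000.

|A| = 5, |A + A| = 9, K = 9/5.


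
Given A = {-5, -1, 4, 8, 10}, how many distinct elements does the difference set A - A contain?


A - A = {a - a' : a, a' ∈ A}; |A| = 5.
Bounds: 2|A|-1 ≤ |A - A| ≤ |A|² - |A| + 1, i.e. 9 ≤ |A - A| ≤ 21.
Note: 0 ∈ A - A always (from a - a). The set is symmetric: if d ∈ A - A then -d ∈ A - A.
Enumerate nonzero differences d = a - a' with a > a' (then include -d):
Positive differences: {2, 4, 5, 6, 9, 11, 13, 15}
Full difference set: {0} ∪ (positive diffs) ∪ (negative diffs).
|A - A| = 1 + 2·8 = 17 (matches direct enumeration: 17).

|A - A| = 17


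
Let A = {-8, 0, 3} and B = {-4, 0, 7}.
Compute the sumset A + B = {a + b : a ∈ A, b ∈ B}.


A + B = {a + b : a ∈ A, b ∈ B}.
Enumerate all |A|·|B| = 3·3 = 9 pairs (a, b) and collect distinct sums.
a = -8: -8+-4=-12, -8+0=-8, -8+7=-1
a = 0: 0+-4=-4, 0+0=0, 0+7=7
a = 3: 3+-4=-1, 3+0=3, 3+7=10
Collecting distinct sums: A + B = {-12, -8, -4, -1, 0, 3, 7, 10}
|A + B| = 8

A + B = {-12, -8, -4, -1, 0, 3, 7, 10}


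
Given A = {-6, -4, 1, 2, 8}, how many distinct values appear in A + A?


A + A = {a + a' : a, a' ∈ A}; |A| = 5.
General bounds: 2|A| - 1 ≤ |A + A| ≤ |A|(|A|+1)/2, i.e. 9 ≤ |A + A| ≤ 15.
Lower bound 2|A|-1 is attained iff A is an arithmetic progression.
Enumerate sums a + a' for a ≤ a' (symmetric, so this suffices):
a = -6: -6+-6=-12, -6+-4=-10, -6+1=-5, -6+2=-4, -6+8=2
a = -4: -4+-4=-8, -4+1=-3, -4+2=-2, -4+8=4
a = 1: 1+1=2, 1+2=3, 1+8=9
a = 2: 2+2=4, 2+8=10
a = 8: 8+8=16
Distinct sums: {-12, -10, -8, -5, -4, -3, -2, 2, 3, 4, 9, 10, 16}
|A + A| = 13

|A + A| = 13


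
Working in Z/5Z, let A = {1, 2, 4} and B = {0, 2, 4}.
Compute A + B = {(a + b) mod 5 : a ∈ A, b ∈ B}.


Work in Z/5Z: reduce every sum a + b modulo 5.
Enumerate all 9 pairs:
a = 1: 1+0=1, 1+2=3, 1+4=0
a = 2: 2+0=2, 2+2=4, 2+4=1
a = 4: 4+0=4, 4+2=1, 4+4=3
Distinct residues collected: {0, 1, 2, 3, 4}
|A + B| = 5 (out of 5 total residues).

A + B = {0, 1, 2, 3, 4}


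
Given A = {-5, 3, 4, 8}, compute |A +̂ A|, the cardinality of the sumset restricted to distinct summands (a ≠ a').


Restricted sumset: A +̂ A = {a + a' : a ∈ A, a' ∈ A, a ≠ a'}.
Equivalently, take A + A and drop any sum 2a that is achievable ONLY as a + a for a ∈ A (i.e. sums representable only with equal summands).
Enumerate pairs (a, a') with a < a' (symmetric, so each unordered pair gives one sum; this covers all a ≠ a'):
  -5 + 3 = -2
  -5 + 4 = -1
  -5 + 8 = 3
  3 + 4 = 7
  3 + 8 = 11
  4 + 8 = 12
Collected distinct sums: {-2, -1, 3, 7, 11, 12}
|A +̂ A| = 6
(Reference bound: |A +̂ A| ≥ 2|A| - 3 for |A| ≥ 2, with |A| = 4 giving ≥ 5.)

|A +̂ A| = 6


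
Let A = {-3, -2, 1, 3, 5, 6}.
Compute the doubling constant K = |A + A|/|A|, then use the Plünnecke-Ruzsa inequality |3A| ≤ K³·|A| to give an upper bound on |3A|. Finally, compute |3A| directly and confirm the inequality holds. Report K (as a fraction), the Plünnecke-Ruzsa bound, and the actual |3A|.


|A| = 6.
Step 1: Compute A + A by enumerating all 36 pairs.
A + A = {-6, -5, -4, -2, -1, 0, 1, 2, 3, 4, 6, 7, 8, 9, 10, 11, 12}, so |A + A| = 17.
Step 2: Doubling constant K = |A + A|/|A| = 17/6 = 17/6 ≈ 2.8333.
Step 3: Plünnecke-Ruzsa gives |3A| ≤ K³·|A| = (2.8333)³ · 6 ≈ 136.4722.
Step 4: Compute 3A = A + A + A directly by enumerating all triples (a,b,c) ∈ A³; |3A| = 28.
Step 5: Check 28 ≤ 136.4722? Yes ✓.

K = 17/6, Plünnecke-Ruzsa bound K³|A| ≈ 136.4722, |3A| = 28, inequality holds.


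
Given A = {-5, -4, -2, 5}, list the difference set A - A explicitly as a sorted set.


A - A = {a - a' : a, a' ∈ A}.
Compute a - a' for each ordered pair (a, a'):
a = -5: -5--5=0, -5--4=-1, -5--2=-3, -5-5=-10
a = -4: -4--5=1, -4--4=0, -4--2=-2, -4-5=-9
a = -2: -2--5=3, -2--4=2, -2--2=0, -2-5=-7
a = 5: 5--5=10, 5--4=9, 5--2=7, 5-5=0
Collecting distinct values (and noting 0 appears from a-a):
A - A = {-10, -9, -7, -3, -2, -1, 0, 1, 2, 3, 7, 9, 10}
|A - A| = 13

A - A = {-10, -9, -7, -3, -2, -1, 0, 1, 2, 3, 7, 9, 10}


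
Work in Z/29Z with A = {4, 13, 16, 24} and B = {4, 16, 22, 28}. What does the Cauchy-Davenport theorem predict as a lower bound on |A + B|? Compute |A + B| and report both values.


Cauchy-Davenport: |A + B| ≥ min(p, |A| + |B| - 1) for A, B nonempty in Z/pZ.
|A| = 4, |B| = 4, p = 29.
CD lower bound = min(29, 4 + 4 - 1) = min(29, 7) = 7.
Compute A + B mod 29 directly:
a = 4: 4+4=8, 4+16=20, 4+22=26, 4+28=3
a = 13: 13+4=17, 13+16=0, 13+22=6, 13+28=12
a = 16: 16+4=20, 16+16=3, 16+22=9, 16+28=15
a = 24: 24+4=28, 24+16=11, 24+22=17, 24+28=23
A + B = {0, 3, 6, 8, 9, 11, 12, 15, 17, 20, 23, 26, 28}, so |A + B| = 13.
Verify: 13 ≥ 7? Yes ✓.

CD lower bound = 7, actual |A + B| = 13.


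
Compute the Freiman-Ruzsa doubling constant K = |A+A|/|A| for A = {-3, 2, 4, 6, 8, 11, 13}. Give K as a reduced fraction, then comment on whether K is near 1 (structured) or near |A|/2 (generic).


|A| = 7.
Compute A + A by enumerating all 49 pairs.
A + A = {-6, -1, 1, 3, 4, 5, 6, 8, 10, 12, 13, 14, 15, 16, 17, 19, 21, 22, 24, 26}, so |A + A| = 20.
K = |A + A| / |A| = 20/7 (already in lowest terms) ≈ 2.8571.
Reference: AP of size 7 gives K = 13/7 ≈ 1.8571; a fully generic set of size 7 gives K ≈ 4.0000.

|A| = 7, |A + A| = 20, K = 20/7.


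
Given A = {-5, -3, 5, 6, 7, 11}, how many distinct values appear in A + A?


A + A = {a + a' : a, a' ∈ A}; |A| = 6.
General bounds: 2|A| - 1 ≤ |A + A| ≤ |A|(|A|+1)/2, i.e. 11 ≤ |A + A| ≤ 21.
Lower bound 2|A|-1 is attained iff A is an arithmetic progression.
Enumerate sums a + a' for a ≤ a' (symmetric, so this suffices):
a = -5: -5+-5=-10, -5+-3=-8, -5+5=0, -5+6=1, -5+7=2, -5+11=6
a = -3: -3+-3=-6, -3+5=2, -3+6=3, -3+7=4, -3+11=8
a = 5: 5+5=10, 5+6=11, 5+7=12, 5+11=16
a = 6: 6+6=12, 6+7=13, 6+11=17
a = 7: 7+7=14, 7+11=18
a = 11: 11+11=22
Distinct sums: {-10, -8, -6, 0, 1, 2, 3, 4, 6, 8, 10, 11, 12, 13, 14, 16, 17, 18, 22}
|A + A| = 19

|A + A| = 19


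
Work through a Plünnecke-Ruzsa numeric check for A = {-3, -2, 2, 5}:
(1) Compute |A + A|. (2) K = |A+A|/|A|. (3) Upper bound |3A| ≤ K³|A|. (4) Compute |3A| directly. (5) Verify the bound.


|A| = 4.
Step 1: Compute A + A by enumerating all 16 pairs.
A + A = {-6, -5, -4, -1, 0, 2, 3, 4, 7, 10}, so |A + A| = 10.
Step 2: Doubling constant K = |A + A|/|A| = 10/4 = 10/4 ≈ 2.5000.
Step 3: Plünnecke-Ruzsa gives |3A| ≤ K³·|A| = (2.5000)³ · 4 ≈ 62.5000.
Step 4: Compute 3A = A + A + A directly by enumerating all triples (a,b,c) ∈ A³; |3A| = 19.
Step 5: Check 19 ≤ 62.5000? Yes ✓.

K = 10/4, Plünnecke-Ruzsa bound K³|A| ≈ 62.5000, |3A| = 19, inequality holds.
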